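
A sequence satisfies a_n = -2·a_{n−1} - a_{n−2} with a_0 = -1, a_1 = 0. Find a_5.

-4

With companion matrix M = [[-2, -1], [1, 0]], [a_n, a_{n−1}]ᵀ = M·[a_{n−1}, a_{n−2}]ᵀ, so [a_5, a_4]ᵀ = M^4·[a_1, a_0]ᵀ.
M^4 = [[5, 4], [-4, -3]], giving [a_5, a_4]ᵀ = [[-4], [3]].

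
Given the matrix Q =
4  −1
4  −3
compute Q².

[[12, −1], [4, 5]]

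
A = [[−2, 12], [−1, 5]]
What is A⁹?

tr A = 3 and det A = 2, so the characteristic polynomial is λ² − (3)λ + (2) with roots 1 and 2.
Eigenvectors give P = [[−4, −3], [−1, −1]] with P⁻¹ = [[−1, 3], [1, −4]], and A = P·diag(1, 2)·P⁻¹.
Then A⁹ = P·diag(1, 512)·P⁻¹ = [[−4, −1536], [−1, −512]] · [[−1, 3], [1, −4]] = [[−1532, 6132], [−511, 2045]].

[[−1532, 6132], [−511, 2045]]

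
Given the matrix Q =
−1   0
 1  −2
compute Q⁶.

[[1, 0], [−63, 64]]

tr Q = −3 and det Q = 2, so the characteristic polynomial is λ² − (−3)λ + (2) with roots −2 and −1.
Eigenvectors give P = [[0, −1], [1, −1]] with P⁻¹ = [[−1, 1], [−1, 0]], and Q = P·diag(−2, −1)·P⁻¹.
Then Q⁶ = P·diag(64, 1)·P⁻¹ = [[0, −1], [64, −1]] · [[−1, 1], [−1, 0]] = [[1, 0], [−63, 64]].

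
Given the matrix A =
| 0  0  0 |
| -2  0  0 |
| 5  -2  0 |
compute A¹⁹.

A is strictly triangular, hence nilpotent: A³ = 0, so A¹⁹ = 0.

[[0, 0, 0], [0, 0, 0], [0, 0, 0]]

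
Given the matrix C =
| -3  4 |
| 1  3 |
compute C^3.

C^2 = [[13, 0], [0, 13]]
C^3 = [[-39, 52], [13, 39]]

[[-39, 52], [13, 39]]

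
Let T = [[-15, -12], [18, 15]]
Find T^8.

[[6561, 0], [0, 6561]]

tr T = 0 and det T = -9, so the characteristic polynomial is λ² − (0)λ + (-9) with roots -3 and 3.
Eigenvectors give P = [[1, 2], [-1, -3]] with P⁻¹ = [[3, 2], [-1, -1]], and T = P·diag(-3, 3)·P⁻¹.
Then T^8 = P·diag(6561, 6561)·P⁻¹ = [[6561, 13122], [-6561, -19683]] · [[3, 2], [-1, -1]] = [[6561, 0], [0, 6561]].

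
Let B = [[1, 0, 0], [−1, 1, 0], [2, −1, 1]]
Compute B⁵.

[[1, 0, 0], [−5, 1, 0], [20, −5, 1]]

B = I + N where N = [[0, 0, 0], [−1, 0, 0], [2, −1, 0]] is strictly lower-triangular, so N³ = 0.
(I + N)⁵ = I + 5·N + 10·N² = [[1, 0, 0], [−5, 1, 0], [20, −5, 1]].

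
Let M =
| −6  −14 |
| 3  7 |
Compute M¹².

[[−6, −14], [3, 7]]

M² = M (a projection; rank 1, trace 1), so M¹² = M.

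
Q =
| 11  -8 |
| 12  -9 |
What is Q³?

[[83, -56], [84, -57]]

tr Q = 2 and det Q = -3, so the characteristic polynomial is λ² − (2)λ + (-3) with roots -1 and 3.
Eigenvectors give P = [[-2, -1], [-3, -1]] with P⁻¹ = [[1, -1], [-3, 2]], and Q = P·diag(-1, 3)·P⁻¹.
Then Q³ = P·diag(-1, 27)·P⁻¹ = [[2, -27], [3, -27]] · [[1, -1], [-3, 2]] = [[83, -56], [84, -57]].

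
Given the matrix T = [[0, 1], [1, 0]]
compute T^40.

[[1, 0], [0, 1]]

T² = I (check: tr T = 0 and det T = −1), so T^40 = I since 40 is even.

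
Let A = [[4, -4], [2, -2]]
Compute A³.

[[16, -16], [8, -8]]

A² = [[8, -8], [4, -4]]
A³ = [[16, -16], [8, -8]]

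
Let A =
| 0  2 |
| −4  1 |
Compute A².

[[−8, 2], [−4, −7]]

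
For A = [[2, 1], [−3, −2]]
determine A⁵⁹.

A² = I (check: tr A = 0 and det A = −1), so A⁵⁹ = A since 59 is odd.

[[2, 1], [−3, −2]]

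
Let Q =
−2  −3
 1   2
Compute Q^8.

Q² = I (check: tr Q = 0 and det Q = −1), so Q^8 = I since 8 is even.

[[1, 0], [0, 1]]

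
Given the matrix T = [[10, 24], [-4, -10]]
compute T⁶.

tr T = 0 and det T = -4, so the characteristic polynomial is λ² − (0)λ + (-4) with roots -2 and 2.
Eigenvectors give P = [[-2, -3], [1, 1]] with P⁻¹ = [[1, 3], [-1, -2]], and T = P·diag(-2, 2)·P⁻¹.
Then T⁶ = P·diag(64, 64)·P⁻¹ = [[-128, -192], [64, 64]] · [[1, 3], [-1, -2]] = [[64, 0], [0, 64]].

[[64, 0], [0, 64]]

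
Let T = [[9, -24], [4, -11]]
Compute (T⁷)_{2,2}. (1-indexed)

-6563

tr T = -2 and det T = -3, so the characteristic polynomial is λ² − (-2)λ + (-3) with roots 1 and -3.
Eigenvectors give P = [[-3, 2], [-1, 1]] with P⁻¹ = [[-1, 2], [-1, 3]], and T = P·diag(1, -3)·P⁻¹.
Then T⁷ = P·diag(1, -2187)·P⁻¹ = [[-3, -4374], [-1, -2187]] · [[-1, 2], [-1, 3]] = [[4377, -13128], [2188, -6563]].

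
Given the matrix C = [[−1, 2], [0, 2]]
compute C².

[[1, 2], [0, 4]]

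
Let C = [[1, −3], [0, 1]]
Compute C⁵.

C = I + N where N = [[0, −3], [0, 0]] is strictly upper-triangular, so N² = 0.
(I + N)⁵ = I + 5·N = [[1, −15], [0, 1]].

[[1, −15], [0, 1]]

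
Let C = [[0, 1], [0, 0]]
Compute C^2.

[[0, 0], [0, 0]]

C is strictly triangular, hence nilpotent: C^2 = 0, so C^2 = 0.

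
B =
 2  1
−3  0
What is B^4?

[[−11, −4], [12, −3]]

B^2 = [[1, 2], [−6, −3]]
B^3 = [[−4, 1], [−3, −6]]
B^4 = [[−11, −4], [12, −3]]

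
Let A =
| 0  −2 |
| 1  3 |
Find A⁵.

[[−30, −62], [31, 63]]

tr A = 3 and det A = 2, so the characteristic polynomial is λ² − (3)λ + (2) with roots 2 and 1.
Eigenvectors give P = [[−1, 2], [1, −1]] with P⁻¹ = [[1, 2], [1, 1]], and A = P·diag(2, 1)·P⁻¹.
Then A⁵ = P·diag(32, 1)·P⁻¹ = [[−32, 2], [32, −1]] · [[1, 2], [1, 1]] = [[−30, −62], [31, 63]].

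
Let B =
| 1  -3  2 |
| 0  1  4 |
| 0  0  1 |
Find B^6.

[[1, -18, -168], [0, 1, 24], [0, 0, 1]]

B = I + N where N = [[0, -3, 2], [0, 0, 4], [0, 0, 0]] is strictly upper-triangular, so N^3 = 0.
(I + N)^6 = I + 6·N + 15·N^2 = [[1, -18, -168], [0, 1, 24], [0, 0, 1]].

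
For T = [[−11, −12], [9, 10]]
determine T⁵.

[[−131, −132], [99, 100]]

tr T = −1 and det T = −2, so the characteristic polynomial is λ² − (−1)λ + (−2) with roots 1 and −2.
Eigenvectors give P = [[1, −4], [−1, 3]] with P⁻¹ = [[−3, −4], [−1, −1]], and T = P·diag(1, −2)·P⁻¹.
Then T⁵ = P·diag(1, −32)·P⁻¹ = [[1, 128], [−1, −96]] · [[−3, −4], [−1, −1]] = [[−131, −132], [99, 100]].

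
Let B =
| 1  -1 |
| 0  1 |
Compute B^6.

[[1, -6], [0, 1]]

B = I + N where N = [[0, -1], [0, 0]] is strictly upper-triangular, so N^2 = 0.
(I + N)^6 = I + 6·N = [[1, -6], [0, 1]].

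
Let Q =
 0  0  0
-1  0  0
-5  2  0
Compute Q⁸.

[[0, 0, 0], [0, 0, 0], [0, 0, 0]]

Q is strictly triangular, hence nilpotent: Q³ = 0, so Q⁸ = 0.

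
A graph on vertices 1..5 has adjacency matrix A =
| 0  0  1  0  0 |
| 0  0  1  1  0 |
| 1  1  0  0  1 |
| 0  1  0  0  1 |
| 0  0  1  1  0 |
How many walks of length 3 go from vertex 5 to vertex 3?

The number of length-3 walks from vertex 5 to vertex 3 is entry (5,3) of A³, where A is the adjacency matrix.
A² = [[1, 1, 0, 0, 1], [1, 2, 0, 0, 2], [0, 0, 3, 2, 0], [0, 0, 2, 2, 0], [1, 2, 0, 0, 2]]
A³ = [[0, 0, 3, 2, 0], [0, 0, 5, 4, 0], [3, 5, 0, 0, 5], [2, 4, 0, 0, 4], [0, 0, 5, 4, 0]]

5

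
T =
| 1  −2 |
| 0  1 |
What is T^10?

[[1, −20], [0, 1]]

T = I + N where N = [[0, −2], [0, 0]] is strictly upper-triangular, so N^2 = 0.
(I + N)^10 = I + 10·N = [[1, −20], [0, 1]].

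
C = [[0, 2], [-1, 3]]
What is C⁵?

[[-30, 62], [-31, 63]]

tr C = 3 and det C = 2, so the characteristic polynomial is λ² − (3)λ + (2) with roots 2 and 1.
Eigenvectors give P = [[1, 2], [1, 1]] with P⁻¹ = [[-1, 2], [1, -1]], and C = P·diag(2, 1)·P⁻¹.
Then C⁵ = P·diag(32, 1)·P⁻¹ = [[32, 2], [32, 1]] · [[-1, 2], [1, -1]] = [[-30, 62], [-31, 63]].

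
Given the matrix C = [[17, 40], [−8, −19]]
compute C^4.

[[−319, −800], [160, 401]]

tr C = −2 and det C = −3, so the characteristic polynomial is λ² − (−2)λ + (−3) with roots −3 and 1.
Eigenvectors give P = [[2, 5], [−1, −2]] with P⁻¹ = [[−2, −5], [1, 2]], and C = P·diag(−3, 1)·P⁻¹.
Then C^4 = P·diag(81, 1)·P⁻¹ = [[162, 5], [−81, −2]] · [[−2, −5], [1, 2]] = [[−319, −800], [160, 401]].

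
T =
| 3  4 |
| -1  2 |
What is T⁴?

[[-75, 100], [-25, -100]]

T² = [[5, 20], [-5, 0]]
T³ = [[-5, 60], [-15, -20]]
T⁴ = [[-75, 100], [-25, -100]]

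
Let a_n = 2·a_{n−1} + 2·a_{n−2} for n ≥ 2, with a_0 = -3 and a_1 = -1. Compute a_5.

With companion matrix T = [[2, 2], [1, 0]], [a_n, a_{n−1}]ᵀ = T·[a_{n−1}, a_{n−2}]ᵀ, so [a_5, a_4]ᵀ = T⁴·[a_1, a_0]ᵀ.
T⁴ = [[44, 32], [16, 12]], giving [a_5, a_4]ᵀ = [[-140], [-52]].

-140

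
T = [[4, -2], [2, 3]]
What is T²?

[[12, -14], [14, 5]]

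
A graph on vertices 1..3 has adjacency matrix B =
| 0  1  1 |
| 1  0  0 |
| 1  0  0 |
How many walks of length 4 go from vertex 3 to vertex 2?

2

The number of length-4 walks from vertex 3 to vertex 2 is entry (3,2) of B^4, where B is the adjacency matrix.
B^2 = [[2, 0, 0], [0, 1, 1], [0, 1, 1]]
B^3 = [[0, 2, 2], [2, 0, 0], [2, 0, 0]]
B^4 = [[4, 0, 0], [0, 2, 2], [0, 2, 2]]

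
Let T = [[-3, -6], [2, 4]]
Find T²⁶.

T² = T (a projection; rank 1, trace 1), so T²⁶ = T.

[[-3, -6], [2, 4]]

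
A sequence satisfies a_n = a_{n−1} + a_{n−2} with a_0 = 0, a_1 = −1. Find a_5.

With companion matrix A = [[1, 1], [1, 0]], [a_n, a_{n−1}]ᵀ = A·[a_{n−1}, a_{n−2}]ᵀ, so [a_5, a_4]ᵀ = A^4·[a_1, a_0]ᵀ.
A^4 = [[5, 3], [3, 2]], giving [a_5, a_4]ᵀ = [[−5], [−3]].

−5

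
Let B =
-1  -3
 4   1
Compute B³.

[[11, 33], [-44, -11]]

B² = [[-11, 0], [0, -11]]
B³ = [[11, 33], [-44, -11]]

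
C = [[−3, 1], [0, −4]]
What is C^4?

C^2 = [[9, −7], [0, 16]]
C^3 = [[−27, 37], [0, −64]]
C^4 = [[81, −175], [0, 256]]

[[81, −175], [0, 256]]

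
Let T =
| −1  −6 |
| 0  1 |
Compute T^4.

[[1, 0], [0, 1]]

T² = I (check: tr T = 0 and det T = −1), so T^4 = I since 4 is even.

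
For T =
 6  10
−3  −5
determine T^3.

[[6, 10], [−3, −5]]

T² = T (a projection; rank 1, trace 1), so T^3 = T.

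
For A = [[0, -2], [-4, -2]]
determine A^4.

A^2 = [[8, 4], [8, 12]]
A^3 = [[-16, -24], [-48, -40]]
A^4 = [[96, 80], [160, 176]]

[[96, 80], [160, 176]]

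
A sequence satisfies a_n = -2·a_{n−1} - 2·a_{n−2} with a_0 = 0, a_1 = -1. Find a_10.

32

With companion matrix A = [[-2, -2], [1, 0]], [a_n, a_{n−1}]ᵀ = A·[a_{n−1}, a_{n−2}]ᵀ, so [a_10, a_9]ᵀ = A⁹·[a_1, a_0]ᵀ.
A⁹ = [[-32, -32], [16, 0]], giving [a_10, a_9]ᵀ = [[32], [-16]].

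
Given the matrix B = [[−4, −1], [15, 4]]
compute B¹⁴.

[[1, 0], [0, 1]]

B² = I (check: tr B = 0 and det B = −1), so B¹⁴ = I since 14 is even.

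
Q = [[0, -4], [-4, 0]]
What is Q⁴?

[[256, 0], [0, 256]]

Q² = [[16, 0], [0, 16]]
Q³ = [[0, -64], [-64, 0]]
Q⁴ = [[256, 0], [0, 256]]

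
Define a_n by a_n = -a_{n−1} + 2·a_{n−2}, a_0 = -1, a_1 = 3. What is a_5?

43

With companion matrix C = [[-1, 2], [1, 0]], [a_n, a_{n−1}]ᵀ = C·[a_{n−1}, a_{n−2}]ᵀ, so [a_5, a_4]ᵀ = C⁴·[a_1, a_0]ᵀ.
C⁴ = [[11, -10], [-5, 6]], giving [a_5, a_4]ᵀ = [[43], [-21]].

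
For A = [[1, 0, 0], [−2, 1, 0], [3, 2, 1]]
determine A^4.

[[1, 0, 0], [−8, 1, 0], [−12, 8, 1]]

A = I + N where N = [[0, 0, 0], [−2, 0, 0], [3, 2, 0]] is strictly lower-triangular, so N^3 = 0.
(I + N)^4 = I + 4·N + 6·N^2 = [[1, 0, 0], [−8, 1, 0], [−12, 8, 1]].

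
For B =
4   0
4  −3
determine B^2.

[[16, 0], [4, 9]]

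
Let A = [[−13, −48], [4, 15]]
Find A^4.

tr A = 2 and det A = −3, so the characteristic polynomial is λ² − (2)λ + (−3) with roots −1 and 3.
Eigenvectors give P = [[−4, −3], [1, 1]] with P⁻¹ = [[−1, −3], [1, 4]], and A = P·diag(−1, 3)·P⁻¹.
Then A^4 = P·diag(1, 81)·P⁻¹ = [[−4, −243], [1, 81]] · [[−1, −3], [1, 4]] = [[−239, −960], [80, 321]].

[[−239, −960], [80, 321]]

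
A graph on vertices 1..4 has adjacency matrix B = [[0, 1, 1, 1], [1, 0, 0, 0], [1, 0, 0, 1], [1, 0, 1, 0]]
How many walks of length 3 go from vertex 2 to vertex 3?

1

The number of length-3 walks from vertex 2 to vertex 3 is entry (2,3) of B³, where B is the adjacency matrix.
B² = [[3, 0, 1, 1], [0, 1, 1, 1], [1, 1, 2, 1], [1, 1, 1, 2]]
B³ = [[2, 3, 4, 4], [3, 0, 1, 1], [4, 1, 2, 3], [4, 1, 3, 2]]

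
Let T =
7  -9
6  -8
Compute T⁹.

tr T = -1 and det T = -2, so the characteristic polynomial is λ² − (-1)λ + (-2) with roots -2 and 1.
Eigenvectors give P = [[1, -3], [1, -2]] with P⁻¹ = [[-2, 3], [-1, 1]], and T = P·diag(-2, 1)·P⁻¹.
Then T⁹ = P·diag(-512, 1)·P⁻¹ = [[-512, -3], [-512, -2]] · [[-2, 3], [-1, 1]] = [[1027, -1539], [1026, -1538]].

[[1027, -1539], [1026, -1538]]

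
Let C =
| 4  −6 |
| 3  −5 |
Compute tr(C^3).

−7

tr C = −1 and det C = −2, so the characteristic polynomial is λ² − (−1)λ + (−2) with roots 1 and −2.
Eigenvectors give P = [[2, 1], [1, 1]] with P⁻¹ = [[1, −1], [−1, 2]], and C = P·diag(1, −2)·P⁻¹.
Then C^3 = P·diag(1, −8)·P⁻¹ = [[2, −8], [1, −8]] · [[1, −1], [−1, 2]] = [[10, −18], [9, −17]].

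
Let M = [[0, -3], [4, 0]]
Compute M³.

M² = [[-12, 0], [0, -12]]
M³ = [[0, 36], [-48, 0]]

[[0, 36], [-48, 0]]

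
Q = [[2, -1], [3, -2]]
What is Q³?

[[2, -1], [3, -2]]

Q² = I (check: tr Q = 0 and det Q = -1), so Q³ = Q since 3 is odd.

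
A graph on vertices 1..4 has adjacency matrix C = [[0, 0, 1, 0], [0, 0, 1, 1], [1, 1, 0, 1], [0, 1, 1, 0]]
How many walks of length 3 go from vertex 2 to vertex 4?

The number of length-3 walks from vertex 2 to vertex 4 is entry (2,4) of C³, where C is the adjacency matrix.
C² = [[1, 1, 0, 1], [1, 2, 1, 1], [0, 1, 3, 1], [1, 1, 1, 2]]
C³ = [[0, 1, 3, 1], [1, 2, 4, 3], [3, 4, 2, 4], [1, 3, 4, 2]]

3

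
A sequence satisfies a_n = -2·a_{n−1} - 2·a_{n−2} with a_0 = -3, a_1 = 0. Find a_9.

0

With companion matrix A = [[-2, -2], [1, 0]], [a_n, a_{n−1}]ᵀ = A·[a_{n−1}, a_{n−2}]ᵀ, so [a_9, a_8]ᵀ = A⁸·[a_1, a_0]ᵀ.
A⁸ = [[16, 0], [0, 16]], giving [a_9, a_8]ᵀ = [[0], [-48]].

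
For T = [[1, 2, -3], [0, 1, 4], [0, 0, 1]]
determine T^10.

[[1, 20, 330], [0, 1, 40], [0, 0, 1]]

T = I + N where N = [[0, 2, -3], [0, 0, 4], [0, 0, 0]] is strictly upper-triangular, so N^3 = 0.
(I + N)^10 = I + 10·N + 45·N^2 = [[1, 20, 330], [0, 1, 40], [0, 0, 1]].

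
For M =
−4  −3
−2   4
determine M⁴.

M² = [[22, 0], [0, 22]]
M³ = [[−88, −66], [−44, 88]]
M⁴ = [[484, 0], [0, 484]]

[[484, 0], [0, 484]]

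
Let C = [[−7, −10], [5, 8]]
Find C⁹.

[[−20707, −40390], [20195, 39878]]

tr C = 1 and det C = −6, so the characteristic polynomial is λ² − (1)λ + (−6) with roots 3 and −2.
Eigenvectors give P = [[−1, −2], [1, 1]] with P⁻¹ = [[1, 2], [−1, −1]], and C = P·diag(3, −2)·P⁻¹.
Then C⁹ = P·diag(19683, −512)·P⁻¹ = [[−19683, 1024], [19683, −512]] · [[1, 2], [−1, −1]] = [[−20707, −40390], [20195, 39878]].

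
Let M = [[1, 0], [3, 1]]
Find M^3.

[[1, 0], [9, 1]]

M = I + N where N = [[0, 0], [3, 0]] is strictly lower-triangular, so N^2 = 0.
(I + N)^3 = I + 3·N = [[1, 0], [9, 1]].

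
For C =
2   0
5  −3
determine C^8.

[[256, 0], [−6305, 6561]]

tr C = −1 and det C = −6, so the characteristic polynomial is λ² − (−1)λ + (−6) with roots −3 and 2.
Eigenvectors give P = [[0, 1], [−1, 1]] with P⁻¹ = [[1, −1], [1, 0]], and C = P·diag(−3, 2)·P⁻¹.
Then C^8 = P·diag(6561, 256)·P⁻¹ = [[0, 256], [−6561, 256]] · [[1, −1], [1, 0]] = [[256, 0], [−6305, 6561]].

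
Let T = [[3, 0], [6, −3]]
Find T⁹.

[[19683, 0], [39366, −19683]]

tr T = 0 and det T = −9, so the characteristic polynomial is λ² − (0)λ + (−9) with roots −3 and 3.
Eigenvectors give P = [[0, 1], [−1, 1]] with P⁻¹ = [[1, −1], [1, 0]], and T = P·diag(−3, 3)·P⁻¹.
Then T⁹ = P·diag(−19683, 19683)·P⁻¹ = [[0, 19683], [19683, 19683]] · [[1, −1], [1, 0]] = [[19683, 0], [39366, −19683]].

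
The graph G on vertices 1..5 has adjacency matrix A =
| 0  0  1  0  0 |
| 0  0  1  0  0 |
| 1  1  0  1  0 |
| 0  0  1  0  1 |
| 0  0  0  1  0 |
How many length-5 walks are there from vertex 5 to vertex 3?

The number of length-5 walks from vertex 5 to vertex 3 is entry (5,3) of A⁵, where A is the adjacency matrix.
A² = [[1, 1, 0, 1, 0], [1, 1, 0, 1, 0], [0, 0, 3, 0, 1], [1, 1, 0, 2, 0], [0, 0, 1, 0, 1]]
A³ = [[0, 0, 3, 0, 1], [0, 0, 3, 0, 1], [3, 3, 0, 4, 0], [0, 0, 4, 0, 2], [1, 1, 0, 2, 0]]
A⁴ = [[3, 3, 0, 4, 0], [3, 3, 0, 4, 0], [0, 0, 10, 0, 4], [4, 4, 0, 6, 0], [0, 0, 4, 0, 2]]
A⁵ = [[0, 0, 10, 0, 4], [0, 0, 10, 0, 4], [10, 10, 0, 14, 0], [0, 0, 14, 0, 6], [4, 4, 0, 6, 0]]

0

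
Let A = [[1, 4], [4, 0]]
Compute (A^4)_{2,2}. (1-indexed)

A^2 = [[17, 4], [4, 16]]
A^3 = [[33, 68], [68, 16]]
A^4 = [[305, 132], [132, 272]]

272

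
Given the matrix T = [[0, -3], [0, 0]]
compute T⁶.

[[0, 0], [0, 0]]

T is strictly triangular, hence nilpotent: T² = 0, so T⁶ = 0.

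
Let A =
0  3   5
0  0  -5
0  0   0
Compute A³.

[[0, 0, 0], [0, 0, 0], [0, 0, 0]]

A is strictly triangular, hence nilpotent: A³ = 0, so A³ = 0.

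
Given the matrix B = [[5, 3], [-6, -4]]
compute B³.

[[17, 9], [-18, -10]]

tr B = 1 and det B = -2, so the characteristic polynomial is λ² − (1)λ + (-2) with roots -1 and 2.
Eigenvectors give P = [[-1, -1], [2, 1]] with P⁻¹ = [[1, 1], [-2, -1]], and B = P·diag(-1, 2)·P⁻¹.
Then B³ = P·diag(-1, 8)·P⁻¹ = [[1, -8], [-2, 8]] · [[1, 1], [-2, -1]] = [[17, 9], [-18, -10]].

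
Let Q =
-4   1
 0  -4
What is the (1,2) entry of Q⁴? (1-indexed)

Q² = [[16, -8], [0, 16]]
Q³ = [[-64, 48], [0, -64]]
Q⁴ = [[256, -256], [0, 256]]

-256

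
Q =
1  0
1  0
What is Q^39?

Q² = Q (a projection; rank 1, trace 1), so Q^39 = Q.

[[1, 0], [1, 0]]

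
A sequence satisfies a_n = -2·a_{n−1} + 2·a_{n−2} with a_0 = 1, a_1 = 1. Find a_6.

-32

With companion matrix B = [[-2, 2], [1, 0]], [a_n, a_{n−1}]ᵀ = B·[a_{n−1}, a_{n−2}]ᵀ, so [a_6, a_5]ᵀ = B⁵·[a_1, a_0]ᵀ.
B⁵ = [[-120, 88], [44, -32]], giving [a_6, a_5]ᵀ = [[-32], [12]].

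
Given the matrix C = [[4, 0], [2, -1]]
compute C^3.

[[64, 0], [26, -1]]

C^2 = [[16, 0], [6, 1]]
C^3 = [[64, 0], [26, -1]]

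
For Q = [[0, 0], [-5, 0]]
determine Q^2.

Q is strictly triangular, hence nilpotent: Q^2 = 0, so Q^2 = 0.

[[0, 0], [0, 0]]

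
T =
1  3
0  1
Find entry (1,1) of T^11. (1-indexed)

1

T = I + N where N = [[0, 3], [0, 0]] is strictly upper-triangular, so N^2 = 0.
(I + N)^11 = I + 11·N = [[1, 33], [0, 1]].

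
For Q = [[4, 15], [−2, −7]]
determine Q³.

[[34, 105], [−14, −43]]

tr Q = −3 and det Q = 2, so the characteristic polynomial is λ² − (−3)λ + (2) with roots −1 and −2.
Eigenvectors give P = [[−3, −5], [1, 2]] with P⁻¹ = [[−2, −5], [1, 3]], and Q = P·diag(−1, −2)·P⁻¹.
Then Q³ = P·diag(−1, −8)·P⁻¹ = [[3, 40], [−1, −16]] · [[−2, −5], [1, 3]] = [[34, 105], [−14, −43]].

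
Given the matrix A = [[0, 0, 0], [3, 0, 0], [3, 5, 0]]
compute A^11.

A is strictly triangular, hence nilpotent: A^3 = 0, so A^11 = 0.

[[0, 0, 0], [0, 0, 0], [0, 0, 0]]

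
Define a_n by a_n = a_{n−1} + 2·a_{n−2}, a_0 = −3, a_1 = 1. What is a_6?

With companion matrix M = [[1, 2], [1, 0]], [a_n, a_{n−1}]ᵀ = M·[a_{n−1}, a_{n−2}]ᵀ, so [a_6, a_5]ᵀ = M⁵·[a_1, a_0]ᵀ.
M⁵ = [[21, 22], [11, 10]], giving [a_6, a_5]ᵀ = [[−45], [−19]].

−45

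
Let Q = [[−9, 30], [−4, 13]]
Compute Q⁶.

[[−3639, 10920], [−1456, 4369]]

tr Q = 4 and det Q = 3, so the characteristic polynomial is λ² − (4)λ + (3) with roots 3 and 1.
Eigenvectors give P = [[−5, −3], [−2, −1]] with P⁻¹ = [[1, −3], [−2, 5]], and Q = P·diag(3, 1)·P⁻¹.
Then Q⁶ = P·diag(729, 1)·P⁻¹ = [[−3645, −3], [−1458, −1]] · [[1, −3], [−2, 5]] = [[−3639, 10920], [−1456, 4369]].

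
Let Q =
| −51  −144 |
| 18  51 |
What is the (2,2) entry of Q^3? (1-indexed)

tr Q = 0 and det Q = −9, so the characteristic polynomial is λ² − (0)λ + (−9) with roots 3 and −3.
Eigenvectors give P = [[−8, −3], [3, 1]] with P⁻¹ = [[1, 3], [−3, −8]], and Q = P·diag(3, −3)·P⁻¹.
Then Q^3 = P·diag(27, −27)·P⁻¹ = [[−216, 81], [81, −27]] · [[1, 3], [−3, −8]] = [[−459, −1296], [162, 459]].

459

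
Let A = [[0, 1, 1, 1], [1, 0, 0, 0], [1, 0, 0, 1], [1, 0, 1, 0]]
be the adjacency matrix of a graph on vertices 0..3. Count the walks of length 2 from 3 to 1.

1

The number of length-2 walks from vertex 3 to vertex 1 is entry (3,1) of A², where A is the adjacency matrix.
A² = [[3, 0, 1, 1], [0, 1, 1, 1], [1, 1, 2, 1], [1, 1, 1, 2]]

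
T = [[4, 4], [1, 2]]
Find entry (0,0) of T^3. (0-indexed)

104

T^2 = [[20, 24], [6, 8]]
T^3 = [[104, 128], [32, 40]]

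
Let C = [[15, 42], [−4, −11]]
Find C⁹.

tr C = 4 and det C = 3, so the characteristic polynomial is λ² − (4)λ + (3) with roots 1 and 3.
Eigenvectors give P = [[−3, 7], [1, −2]] with P⁻¹ = [[2, 7], [1, 3]], and C = P·diag(1, 3)·P⁻¹.
Then C⁹ = P·diag(1, 19683)·P⁻¹ = [[−3, 137781], [1, −39366]] · [[2, 7], [1, 3]] = [[137775, 413322], [−39364, −118091]].

[[137775, 413322], [−39364, −118091]]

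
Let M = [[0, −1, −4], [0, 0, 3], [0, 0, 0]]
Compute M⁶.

M is strictly triangular, hence nilpotent: M³ = 0, so M⁶ = 0.

[[0, 0, 0], [0, 0, 0], [0, 0, 0]]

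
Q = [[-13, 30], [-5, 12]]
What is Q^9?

[[-60073, 121170], [-20195, 40902]]

tr Q = -1 and det Q = -6, so the characteristic polynomial is λ² − (-1)λ + (-6) with roots -3 and 2.
Eigenvectors give P = [[-3, 2], [-1, 1]] with P⁻¹ = [[-1, 2], [-1, 3]], and Q = P·diag(-3, 2)·P⁻¹.
Then Q^9 = P·diag(-19683, 512)·P⁻¹ = [[59049, 1024], [19683, 512]] · [[-1, 2], [-1, 3]] = [[-60073, 121170], [-20195, 40902]].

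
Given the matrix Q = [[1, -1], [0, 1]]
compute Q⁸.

[[1, -8], [0, 1]]

Q = I + N where N = [[0, -1], [0, 0]] is strictly upper-triangular, so N² = 0.
(I + N)⁸ = I + 8·N = [[1, -8], [0, 1]].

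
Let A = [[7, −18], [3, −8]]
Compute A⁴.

tr A = −1 and det A = −2, so the characteristic polynomial is λ² − (−1)λ + (−2) with roots 1 and −2.
Eigenvectors give P = [[3, −2], [1, −1]] with P⁻¹ = [[1, −2], [1, −3]], and A = P·diag(1, −2)·P⁻¹.
Then A⁴ = P·diag(1, 16)·P⁻¹ = [[3, −32], [1, −16]] · [[1, −2], [1, −3]] = [[−29, 90], [−15, 46]].

[[−29, 90], [−15, 46]]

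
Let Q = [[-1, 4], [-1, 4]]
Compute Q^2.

[[-3, 12], [-3, 12]]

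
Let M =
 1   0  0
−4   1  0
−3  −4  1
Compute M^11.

[[1, 0, 0], [−44, 1, 0], [847, −44, 1]]

M = I + N where N = [[0, 0, 0], [−4, 0, 0], [−3, −4, 0]] is strictly lower-triangular, so N^3 = 0.
(I + N)^11 = I + 11·N + 55·N^2 = [[1, 0, 0], [−44, 1, 0], [847, −44, 1]].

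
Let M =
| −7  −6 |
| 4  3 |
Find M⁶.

[[2185, 2184], [−1456, −1455]]

tr M = −4 and det M = 3, so the characteristic polynomial is λ² − (−4)λ + (3) with roots −3 and −1.
Eigenvectors give P = [[3, −1], [−2, 1]] with P⁻¹ = [[1, 1], [2, 3]], and M = P·diag(−3, −1)·P⁻¹.
Then M⁶ = P·diag(729, 1)·P⁻¹ = [[2187, −1], [−1458, 1]] · [[1, 1], [2, 3]] = [[2185, 2184], [−1456, −1455]].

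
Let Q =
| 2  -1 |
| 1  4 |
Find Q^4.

Q^2 = [[3, -6], [6, 15]]
Q^3 = [[0, -27], [27, 54]]
Q^4 = [[-27, -108], [108, 189]]

[[-27, -108], [108, 189]]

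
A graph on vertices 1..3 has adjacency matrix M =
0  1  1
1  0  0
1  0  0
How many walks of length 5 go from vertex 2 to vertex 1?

4

The number of length-5 walks from vertex 2 to vertex 1 is entry (2,1) of M⁵, where M is the adjacency matrix.
M² = [[2, 0, 0], [0, 1, 1], [0, 1, 1]]
M³ = [[0, 2, 2], [2, 0, 0], [2, 0, 0]]
M⁴ = [[4, 0, 0], [0, 2, 2], [0, 2, 2]]
M⁵ = [[0, 4, 4], [4, 0, 0], [4, 0, 0]]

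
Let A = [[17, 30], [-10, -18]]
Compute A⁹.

[[61097, 121170], [-40390, -80268]]

tr A = -1 and det A = -6, so the characteristic polynomial is λ² − (-1)λ + (-6) with roots -3 and 2.
Eigenvectors give P = [[-3, -2], [2, 1]] with P⁻¹ = [[1, 2], [-2, -3]], and A = P·diag(-3, 2)·P⁻¹.
Then A⁹ = P·diag(-19683, 512)·P⁻¹ = [[59049, -1024], [-39366, 512]] · [[1, 2], [-2, -3]] = [[61097, 121170], [-40390, -80268]].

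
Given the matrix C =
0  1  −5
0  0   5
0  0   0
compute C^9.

C is strictly triangular, hence nilpotent: C^3 = 0, so C^9 = 0.

[[0, 0, 0], [0, 0, 0], [0, 0, 0]]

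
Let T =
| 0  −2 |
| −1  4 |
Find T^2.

[[2, −8], [−4, 18]]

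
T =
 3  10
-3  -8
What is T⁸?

[[-31269, -63050], [18915, 38086]]

tr T = -5 and det T = 6, so the characteristic polynomial is λ² − (-5)λ + (6) with roots -2 and -3.
Eigenvectors give P = [[-2, -5], [1, 3]] with P⁻¹ = [[-3, -5], [1, 2]], and T = P·diag(-2, -3)·P⁻¹.
Then T⁸ = P·diag(256, 6561)·P⁻¹ = [[-512, -32805], [256, 19683]] · [[-3, -5], [1, 2]] = [[-31269, -63050], [18915, 38086]].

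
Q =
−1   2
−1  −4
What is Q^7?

[[1931, 4118], [−2059, −4246]]

tr Q = −5 and det Q = 6, so the characteristic polynomial is λ² − (−5)λ + (6) with roots −3 and −2.
Eigenvectors give P = [[1, 2], [−1, −1]] with P⁻¹ = [[−1, −2], [1, 1]], and Q = P·diag(−3, −2)·P⁻¹.
Then Q^7 = P·diag(−2187, −128)·P⁻¹ = [[−2187, −256], [2187, 128]] · [[−1, −2], [1, 1]] = [[1931, 4118], [−2059, −4246]].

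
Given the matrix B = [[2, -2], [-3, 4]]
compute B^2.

[[10, -12], [-18, 22]]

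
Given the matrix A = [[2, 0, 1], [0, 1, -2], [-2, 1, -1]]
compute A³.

A² = [[2, 1, 1], [4, -1, 0], [-2, 0, -3]]
A³ = [[2, 2, -1], [8, -1, 6], [2, -3, 1]]

[[2, 2, -1], [8, -1, 6], [2, -3, 1]]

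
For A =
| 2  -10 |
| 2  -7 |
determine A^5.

tr A = -5 and det A = 6, so the characteristic polynomial is λ² − (-5)λ + (6) with roots -2 and -3.
Eigenvectors give P = [[5, 2], [2, 1]] with P⁻¹ = [[1, -2], [-2, 5]], and A = P·diag(-2, -3)·P⁻¹.
Then A^5 = P·diag(-32, -243)·P⁻¹ = [[-160, -486], [-64, -243]] · [[1, -2], [-2, 5]] = [[812, -2110], [422, -1087]].

[[812, -2110], [422, -1087]]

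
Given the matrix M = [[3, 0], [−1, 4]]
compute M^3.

M^2 = [[9, 0], [−7, 16]]
M^3 = [[27, 0], [−37, 64]]

[[27, 0], [−37, 64]]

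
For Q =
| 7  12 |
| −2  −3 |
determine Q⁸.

tr Q = 4 and det Q = 3, so the characteristic polynomial is λ² − (4)λ + (3) with roots 1 and 3.
Eigenvectors give P = [[−2, 3], [1, −1]] with P⁻¹ = [[1, 3], [1, 2]], and Q = P·diag(1, 3)·P⁻¹.
Then Q⁸ = P·diag(1, 6561)·P⁻¹ = [[−2, 19683], [1, −6561]] · [[1, 3], [1, 2]] = [[19681, 39360], [−6560, −13119]].

[[19681, 39360], [−6560, −13119]]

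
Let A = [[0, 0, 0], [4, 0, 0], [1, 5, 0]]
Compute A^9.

A is strictly triangular, hence nilpotent: A^3 = 0, so A^9 = 0.

[[0, 0, 0], [0, 0, 0], [0, 0, 0]]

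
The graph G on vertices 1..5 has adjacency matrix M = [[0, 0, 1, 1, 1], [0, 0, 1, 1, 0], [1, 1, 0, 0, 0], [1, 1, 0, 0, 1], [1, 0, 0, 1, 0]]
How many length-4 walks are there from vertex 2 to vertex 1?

11

The number of length-4 walks from vertex 2 to vertex 1 is entry (2,1) of M⁴, where M is the adjacency matrix.
M² = [[3, 2, 0, 1, 1], [2, 2, 0, 0, 1], [0, 0, 2, 2, 1], [1, 0, 2, 3, 1], [1, 1, 1, 1, 2]]
M³ = [[2, 1, 5, 6, 4], [1, 0, 4, 5, 2], [5, 4, 0, 1, 2], [6, 5, 1, 2, 4], [4, 2, 2, 4, 2]]
M⁴ = [[15, 11, 3, 7, 8], [11, 9, 1, 3, 6], [3, 1, 9, 11, 6], [7, 3, 11, 15, 8], [8, 6, 6, 8, 8]]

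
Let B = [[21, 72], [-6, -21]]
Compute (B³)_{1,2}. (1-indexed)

tr B = 0 and det B = -9, so the characteristic polynomial is λ² − (0)λ + (-9) with roots 3 and -3.
Eigenvectors give P = [[4, -3], [-1, 1]] with P⁻¹ = [[1, 3], [1, 4]], and B = P·diag(3, -3)·P⁻¹.
Then B³ = P·diag(27, -27)·P⁻¹ = [[108, 81], [-27, -27]] · [[1, 3], [1, 4]] = [[189, 648], [-54, -189]].

648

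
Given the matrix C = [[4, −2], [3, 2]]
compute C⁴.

[[−116, −96], [144, −212]]

C² = [[10, −12], [18, −2]]
C³ = [[4, −44], [66, −40]]
C⁴ = [[−116, −96], [144, −212]]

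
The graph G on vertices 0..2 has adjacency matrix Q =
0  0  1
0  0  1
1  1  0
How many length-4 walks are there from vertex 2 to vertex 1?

0

The number of length-4 walks from vertex 2 to vertex 1 is entry (2,1) of Q⁴, where Q is the adjacency matrix.
Q² = [[1, 1, 0], [1, 1, 0], [0, 0, 2]]
Q³ = [[0, 0, 2], [0, 0, 2], [2, 2, 0]]
Q⁴ = [[2, 2, 0], [2, 2, 0], [0, 0, 4]]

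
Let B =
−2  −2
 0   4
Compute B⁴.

B² = [[4, −4], [0, 16]]
B³ = [[−8, −24], [0, 64]]
B⁴ = [[16, −80], [0, 256]]

[[16, −80], [0, 256]]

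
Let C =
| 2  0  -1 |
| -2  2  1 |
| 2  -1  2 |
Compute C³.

C² = [[2, 1, -4], [-6, 3, 6], [10, -4, 1]]
C³ = [[-6, 6, -9], [-6, 0, 21], [30, -9, -12]]

[[-6, 6, -9], [-6, 0, 21], [30, -9, -12]]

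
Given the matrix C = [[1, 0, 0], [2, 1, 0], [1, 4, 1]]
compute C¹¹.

[[1, 0, 0], [22, 1, 0], [451, 44, 1]]

C = I + N where N = [[0, 0, 0], [2, 0, 0], [1, 4, 0]] is strictly lower-triangular, so N³ = 0.
(I + N)¹¹ = I + 11·N + 55·N² = [[1, 0, 0], [22, 1, 0], [451, 44, 1]].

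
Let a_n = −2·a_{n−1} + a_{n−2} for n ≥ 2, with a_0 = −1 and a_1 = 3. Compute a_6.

With companion matrix A = [[−2, 1], [1, 0]], [a_n, a_{n−1}]ᵀ = A·[a_{n−1}, a_{n−2}]ᵀ, so [a_6, a_5]ᵀ = A⁵·[a_1, a_0]ᵀ.
A⁵ = [[−70, 29], [29, −12]], giving [a_6, a_5]ᵀ = [[−239], [99]].

−239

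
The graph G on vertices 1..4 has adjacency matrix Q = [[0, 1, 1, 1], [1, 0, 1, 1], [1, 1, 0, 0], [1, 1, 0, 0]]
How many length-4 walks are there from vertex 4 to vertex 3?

The number of length-4 walks from vertex 4 to vertex 3 is entry (4,3) of Q^4, where Q is the adjacency matrix.
Q^2 = [[3, 2, 1, 1], [2, 3, 1, 1], [1, 1, 2, 2], [1, 1, 2, 2]]
Q^3 = [[4, 5, 5, 5], [5, 4, 5, 5], [5, 5, 2, 2], [5, 5, 2, 2]]
Q^4 = [[15, 14, 9, 9], [14, 15, 9, 9], [9, 9, 10, 10], [9, 9, 10, 10]]

10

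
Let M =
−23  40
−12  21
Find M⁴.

[[481, −800], [240, −399]]

tr M = −2 and det M = −3, so the characteristic polynomial is λ² − (−2)λ + (−3) with roots 1 and −3.
Eigenvectors give P = [[−5, 2], [−3, 1]] with P⁻¹ = [[1, −2], [3, −5]], and M = P·diag(1, −3)·P⁻¹.
Then M⁴ = P·diag(1, 81)·P⁻¹ = [[−5, 162], [−3, 81]] · [[1, −2], [3, −5]] = [[481, −800], [240, −399]].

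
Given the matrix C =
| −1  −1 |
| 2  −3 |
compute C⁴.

C² = [[−1, 4], [−8, 7]]
C³ = [[9, −11], [22, −13]]
C⁴ = [[−31, 24], [−48, 17]]

[[−31, 24], [−48, 17]]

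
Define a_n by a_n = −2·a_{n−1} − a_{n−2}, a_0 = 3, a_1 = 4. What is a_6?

With companion matrix A = [[−2, −1], [1, 0]], [a_n, a_{n−1}]ᵀ = A·[a_{n−1}, a_{n−2}]ᵀ, so [a_6, a_5]ᵀ = A⁵·[a_1, a_0]ᵀ.
A⁵ = [[−6, −5], [5, 4]], giving [a_6, a_5]ᵀ = [[−39], [32]].

−39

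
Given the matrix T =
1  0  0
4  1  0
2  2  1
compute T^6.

T = I + N where N = [[0, 0, 0], [4, 0, 0], [2, 2, 0]] is strictly lower-triangular, so N^3 = 0.
(I + N)^6 = I + 6·N + 15·N^2 = [[1, 0, 0], [24, 1, 0], [132, 12, 1]].

[[1, 0, 0], [24, 1, 0], [132, 12, 1]]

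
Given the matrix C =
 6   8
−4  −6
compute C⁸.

[[256, 0], [0, 256]]

tr C = 0 and det C = −4, so the characteristic polynomial is λ² − (0)λ + (−4) with roots −2 and 2.
Eigenvectors give P = [[−1, 2], [1, −1]] with P⁻¹ = [[1, 2], [1, 1]], and C = P·diag(−2, 2)·P⁻¹.
Then C⁸ = P·diag(256, 256)·P⁻¹ = [[−256, 512], [256, −256]] · [[1, 2], [1, 1]] = [[256, 0], [0, 256]].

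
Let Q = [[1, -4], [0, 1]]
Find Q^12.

Q = I + N where N = [[0, -4], [0, 0]] is strictly upper-triangular, so N^2 = 0.
(I + N)^12 = I + 12·N = [[1, -48], [0, 1]].

[[1, -48], [0, 1]]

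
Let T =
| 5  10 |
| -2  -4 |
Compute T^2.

[[5, 10], [-2, -4]]

T² = T (a projection; rank 1, trace 1), so T^2 = T.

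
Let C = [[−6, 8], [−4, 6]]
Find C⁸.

[[256, 0], [0, 256]]

tr C = 0 and det C = −4, so the characteristic polynomial is λ² − (0)λ + (−4) with roots 2 and −2.
Eigenvectors give P = [[−1, 2], [−1, 1]] with P⁻¹ = [[1, −2], [1, −1]], and C = P·diag(2, −2)·P⁻¹.
Then C⁸ = P·diag(256, 256)·P⁻¹ = [[−256, 512], [−256, 256]] · [[1, −2], [1, −1]] = [[256, 0], [0, 256]].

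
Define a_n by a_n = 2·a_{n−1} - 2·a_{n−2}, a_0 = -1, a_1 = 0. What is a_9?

With companion matrix Q = [[2, -2], [1, 0]], [a_n, a_{n−1}]ᵀ = Q·[a_{n−1}, a_{n−2}]ᵀ, so [a_9, a_8]ᵀ = Q⁸·[a_1, a_0]ᵀ.
Q⁸ = [[16, 0], [0, 16]], giving [a_9, a_8]ᵀ = [[0], [-16]].

0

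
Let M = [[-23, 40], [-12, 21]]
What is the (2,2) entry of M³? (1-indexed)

141

tr M = -2 and det M = -3, so the characteristic polynomial is λ² − (-2)λ + (-3) with roots -3 and 1.
Eigenvectors give P = [[2, -5], [1, -3]] with P⁻¹ = [[3, -5], [1, -2]], and M = P·diag(-3, 1)·P⁻¹.
Then M³ = P·diag(-27, 1)·P⁻¹ = [[-54, -5], [-27, -3]] · [[3, -5], [1, -2]] = [[-167, 280], [-84, 141]].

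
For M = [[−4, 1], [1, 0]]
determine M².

[[17, −4], [−4, 1]]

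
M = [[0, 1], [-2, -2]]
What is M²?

[[-2, -2], [4, 2]]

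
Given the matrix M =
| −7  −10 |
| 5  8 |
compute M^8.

[[−6049, −12610], [6305, 12866]]

tr M = 1 and det M = −6, so the characteristic polynomial is λ² − (1)λ + (−6) with roots 3 and −2.
Eigenvectors give P = [[−1, −2], [1, 1]] with P⁻¹ = [[1, 2], [−1, −1]], and M = P·diag(3, −2)·P⁻¹.
Then M^8 = P·diag(6561, 256)·P⁻¹ = [[−6561, −512], [6561, 256]] · [[1, 2], [−1, −1]] = [[−6049, −12610], [6305, 12866]].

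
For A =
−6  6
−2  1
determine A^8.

tr A = −5 and det A = 6, so the characteristic polynomial is λ² − (−5)λ + (6) with roots −2 and −3.
Eigenvectors give P = [[−3, 2], [−2, 1]] with P⁻¹ = [[1, −2], [2, −3]], and A = P·diag(−2, −3)·P⁻¹.
Then A^8 = P·diag(256, 6561)·P⁻¹ = [[−768, 13122], [−512, 6561]] · [[1, −2], [2, −3]] = [[25476, −37830], [12610, −18659]].

[[25476, −37830], [12610, −18659]]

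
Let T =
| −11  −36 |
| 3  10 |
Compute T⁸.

tr T = −1 and det T = −2, so the characteristic polynomial is λ² − (−1)λ + (−2) with roots 1 and −2.
Eigenvectors give P = [[−3, 4], [1, −1]] with P⁻¹ = [[1, 4], [1, 3]], and T = P·diag(1, −2)·P⁻¹.
Then T⁸ = P·diag(1, 256)·P⁻¹ = [[−3, 1024], [1, −256]] · [[1, 4], [1, 3]] = [[1021, 3060], [−255, −764]].

[[1021, 3060], [−255, −764]]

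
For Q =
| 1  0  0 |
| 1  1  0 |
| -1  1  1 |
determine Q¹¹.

[[1, 0, 0], [11, 1, 0], [44, 11, 1]]

Q = I + N where N = [[0, 0, 0], [1, 0, 0], [-1, 1, 0]] is strictly lower-triangular, so N³ = 0.
(I + N)¹¹ = I + 11·N + 55·N² = [[1, 0, 0], [11, 1, 0], [44, 11, 1]].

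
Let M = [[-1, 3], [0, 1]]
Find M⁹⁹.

[[-1, 3], [0, 1]]

M² = I (check: tr M = 0 and det M = -1), so M⁹⁹ = M since 99 is odd.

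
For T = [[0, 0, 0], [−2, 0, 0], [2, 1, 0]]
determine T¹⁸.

T is strictly triangular, hence nilpotent: T³ = 0, so T¹⁸ = 0.

[[0, 0, 0], [0, 0, 0], [0, 0, 0]]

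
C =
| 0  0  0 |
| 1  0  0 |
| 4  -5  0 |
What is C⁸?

C is strictly triangular, hence nilpotent: C³ = 0, so C⁸ = 0.

[[0, 0, 0], [0, 0, 0], [0, 0, 0]]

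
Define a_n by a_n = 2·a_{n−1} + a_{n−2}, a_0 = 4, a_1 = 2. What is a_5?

106

With companion matrix Q = [[2, 1], [1, 0]], [a_n, a_{n−1}]ᵀ = Q·[a_{n−1}, a_{n−2}]ᵀ, so [a_5, a_4]ᵀ = Q⁴·[a_1, a_0]ᵀ.
Q⁴ = [[29, 12], [12, 5]], giving [a_5, a_4]ᵀ = [[106], [44]].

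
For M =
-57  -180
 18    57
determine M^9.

[[-373977, -1180980], [118098, 373977]]

tr M = 0 and det M = -9, so the characteristic polynomial is λ² − (0)λ + (-9) with roots 3 and -3.
Eigenvectors give P = [[-3, 10], [1, -3]] with P⁻¹ = [[3, 10], [1, 3]], and M = P·diag(3, -3)·P⁻¹.
Then M^9 = P·diag(19683, -19683)·P⁻¹ = [[-59049, -196830], [19683, 59049]] · [[3, 10], [1, 3]] = [[-373977, -1180980], [118098, 373977]].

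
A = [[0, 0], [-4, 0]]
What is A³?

[[0, 0], [0, 0]]

A is strictly triangular, hence nilpotent: A² = 0, so A³ = 0.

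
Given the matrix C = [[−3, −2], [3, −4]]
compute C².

[[3, 14], [−21, 10]]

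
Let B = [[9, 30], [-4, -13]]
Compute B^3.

tr B = -4 and det B = 3, so the characteristic polynomial is λ² − (-4)λ + (3) with roots -3 and -1.
Eigenvectors give P = [[-5, -3], [2, 1]] with P⁻¹ = [[1, 3], [-2, -5]], and B = P·diag(-3, -1)·P⁻¹.
Then B^3 = P·diag(-27, -1)·P⁻¹ = [[135, 3], [-54, -1]] · [[1, 3], [-2, -5]] = [[129, 390], [-52, -157]].

[[129, 390], [-52, -157]]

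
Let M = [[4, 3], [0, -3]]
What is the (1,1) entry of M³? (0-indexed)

-27

M² = [[16, 3], [0, 9]]
M³ = [[64, 39], [0, -27]]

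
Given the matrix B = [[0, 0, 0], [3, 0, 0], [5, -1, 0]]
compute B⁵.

[[0, 0, 0], [0, 0, 0], [0, 0, 0]]

B is strictly triangular, hence nilpotent: B³ = 0, so B⁵ = 0.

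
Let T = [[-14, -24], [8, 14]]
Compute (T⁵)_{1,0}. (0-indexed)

128

tr T = 0 and det T = -4, so the characteristic polynomial is λ² − (0)λ + (-4) with roots 2 and -2.
Eigenvectors give P = [[-3, -2], [2, 1]] with P⁻¹ = [[1, 2], [-2, -3]], and T = P·diag(2, -2)·P⁻¹.
Then T⁵ = P·diag(32, -32)·P⁻¹ = [[-96, 64], [64, -32]] · [[1, 2], [-2, -3]] = [[-224, -384], [128, 224]].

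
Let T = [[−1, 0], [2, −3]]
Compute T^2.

[[1, 0], [−8, 9]]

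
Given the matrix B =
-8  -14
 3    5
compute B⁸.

[[1786, 3570], [-765, -1529]]

tr B = -3 and det B = 2, so the characteristic polynomial is λ² − (-3)λ + (2) with roots -2 and -1.
Eigenvectors give P = [[-7, -2], [3, 1]] with P⁻¹ = [[-1, -2], [3, 7]], and B = P·diag(-2, -1)·P⁻¹.
Then B⁸ = P·diag(256, 1)·P⁻¹ = [[-1792, -2], [768, 1]] · [[-1, -2], [3, 7]] = [[1786, 3570], [-765, -1529]].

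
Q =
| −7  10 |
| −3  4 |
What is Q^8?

[[1531, −2550], [765, −1274]]

tr Q = −3 and det Q = 2, so the characteristic polynomial is λ² − (−3)λ + (2) with roots −1 and −2.
Eigenvectors give P = [[−5, 2], [−3, 1]] with P⁻¹ = [[1, −2], [3, −5]], and Q = P·diag(−1, −2)·P⁻¹.
Then Q^8 = P·diag(1, 256)·P⁻¹ = [[−5, 512], [−3, 256]] · [[1, −2], [3, −5]] = [[1531, −2550], [765, −1274]].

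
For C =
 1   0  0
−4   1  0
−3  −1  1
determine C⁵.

[[1, 0, 0], [−20, 1, 0], [25, −5, 1]]

C = I + N where N = [[0, 0, 0], [−4, 0, 0], [−3, −1, 0]] is strictly lower-triangular, so N³ = 0.
(I + N)⁵ = I + 5·N + 10·N² = [[1, 0, 0], [−20, 1, 0], [25, −5, 1]].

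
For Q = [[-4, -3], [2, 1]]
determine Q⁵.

[[-94, -93], [62, 61]]

tr Q = -3 and det Q = 2, so the characteristic polynomial is λ² − (-3)λ + (2) with roots -1 and -2.
Eigenvectors give P = [[-1, 3], [1, -2]] with P⁻¹ = [[2, 3], [1, 1]], and Q = P·diag(-1, -2)·P⁻¹.
Then Q⁵ = P·diag(-1, -32)·P⁻¹ = [[1, -96], [-1, 64]] · [[2, 3], [1, 1]] = [[-94, -93], [62, 61]].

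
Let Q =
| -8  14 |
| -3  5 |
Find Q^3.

[[-50, 98], [-21, 41]]

tr Q = -3 and det Q = 2, so the characteristic polynomial is λ² − (-3)λ + (2) with roots -1 and -2.
Eigenvectors give P = [[2, 7], [1, 3]] with P⁻¹ = [[-3, 7], [1, -2]], and Q = P·diag(-1, -2)·P⁻¹.
Then Q^3 = P·diag(-1, -8)·P⁻¹ = [[-2, -56], [-1, -24]] · [[-3, 7], [1, -2]] = [[-50, 98], [-21, 41]].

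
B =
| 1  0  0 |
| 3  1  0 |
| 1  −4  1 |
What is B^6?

[[1, 0, 0], [18, 1, 0], [−174, −24, 1]]

B = I + N where N = [[0, 0, 0], [3, 0, 0], [1, −4, 0]] is strictly lower-triangular, so N^3 = 0.
(I + N)^6 = I + 6·N + 15·N^2 = [[1, 0, 0], [18, 1, 0], [−174, −24, 1]].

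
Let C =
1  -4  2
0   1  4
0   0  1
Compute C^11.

C = I + N where N = [[0, -4, 2], [0, 0, 4], [0, 0, 0]] is strictly upper-triangular, so N^3 = 0.
(I + N)^11 = I + 11·N + 55·N^2 = [[1, -44, -858], [0, 1, 44], [0, 0, 1]].

[[1, -44, -858], [0, 1, 44], [0, 0, 1]]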